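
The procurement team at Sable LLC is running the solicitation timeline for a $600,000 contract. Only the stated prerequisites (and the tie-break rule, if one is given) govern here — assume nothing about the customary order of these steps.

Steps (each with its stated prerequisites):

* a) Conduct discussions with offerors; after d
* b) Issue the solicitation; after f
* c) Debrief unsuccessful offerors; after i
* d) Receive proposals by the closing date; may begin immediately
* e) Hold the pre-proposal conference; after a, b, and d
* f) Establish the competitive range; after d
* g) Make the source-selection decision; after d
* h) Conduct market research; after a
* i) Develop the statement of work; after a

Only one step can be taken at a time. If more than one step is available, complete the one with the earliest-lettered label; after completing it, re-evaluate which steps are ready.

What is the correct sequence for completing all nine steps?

d, a, f, b, e, g, h, i, c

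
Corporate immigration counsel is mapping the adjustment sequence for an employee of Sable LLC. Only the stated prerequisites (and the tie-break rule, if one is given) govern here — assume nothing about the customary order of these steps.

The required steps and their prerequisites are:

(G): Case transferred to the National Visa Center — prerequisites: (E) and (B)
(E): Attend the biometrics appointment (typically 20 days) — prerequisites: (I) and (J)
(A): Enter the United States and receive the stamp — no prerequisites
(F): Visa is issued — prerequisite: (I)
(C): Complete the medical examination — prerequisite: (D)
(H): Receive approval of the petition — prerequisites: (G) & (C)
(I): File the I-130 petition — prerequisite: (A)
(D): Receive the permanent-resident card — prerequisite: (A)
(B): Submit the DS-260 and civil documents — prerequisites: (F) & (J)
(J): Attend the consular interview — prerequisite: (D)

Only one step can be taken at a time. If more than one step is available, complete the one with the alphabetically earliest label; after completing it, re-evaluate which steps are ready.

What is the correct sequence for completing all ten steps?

Only (A) has no prerequisites, so it is first.
(D) and (I) are both available; (D) has the earlier label → (D).
(C) and (J) now also ready, so the ready set is {(C), (I), (J)}; (C) has the earlier label → (C).
Now (I) and (J) have their prerequisites met. (I) has the earlier label, so (I) next.
(F) and (J) are both available; (F) has the earlier label → (F).
That leaves (J) as the only ready step → (J).
(B) and (E) are both available; (B) has the earlier label → (B).
That leaves (E) as the only ready step → (E).
(G) needed (B) and (E), now all done → (G).
That leaves (H) as the only ready step → (H).

(A) (D) (C) (I) (F) (J) (B) (E) (G) (H)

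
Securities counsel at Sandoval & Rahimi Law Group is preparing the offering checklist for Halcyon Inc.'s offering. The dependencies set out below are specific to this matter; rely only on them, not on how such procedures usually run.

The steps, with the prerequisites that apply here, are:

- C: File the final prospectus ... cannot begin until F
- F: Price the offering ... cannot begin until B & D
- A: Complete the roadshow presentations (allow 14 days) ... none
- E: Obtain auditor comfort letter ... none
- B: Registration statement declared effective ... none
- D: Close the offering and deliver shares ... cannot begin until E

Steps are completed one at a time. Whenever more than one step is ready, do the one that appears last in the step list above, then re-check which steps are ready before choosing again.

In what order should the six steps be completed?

Nothing is required for B, E and A. B is listed later → B first.
Now E and A have their prerequisites met. E is listed later, so E next.
Now D and A have their prerequisites met. D is listed later, so D next.
Now A and F have their prerequisites met. A is listed later, so A next.
F is the only step now ready → F.
C needed F, now all done → C.

B, E, D, A, F, C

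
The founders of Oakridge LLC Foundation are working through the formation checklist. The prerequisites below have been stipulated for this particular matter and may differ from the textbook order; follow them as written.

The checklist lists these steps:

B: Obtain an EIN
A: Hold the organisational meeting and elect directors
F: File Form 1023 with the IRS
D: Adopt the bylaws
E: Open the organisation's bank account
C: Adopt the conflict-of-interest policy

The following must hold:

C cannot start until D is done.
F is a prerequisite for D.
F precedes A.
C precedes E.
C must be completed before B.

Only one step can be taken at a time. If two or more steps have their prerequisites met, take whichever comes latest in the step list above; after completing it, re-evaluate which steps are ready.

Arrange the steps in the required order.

F, D, C, E, A, B

F is the only step with nothing outstanding, so it goes first.
D and A are both available; D is listed later → D.
C now also ready, so the ready set is {C, A}; C is listed later → C.
E, A and B are all available; E is listed later → E.
A and B are both available; A is listed later → A.
B needed C, now all done → B.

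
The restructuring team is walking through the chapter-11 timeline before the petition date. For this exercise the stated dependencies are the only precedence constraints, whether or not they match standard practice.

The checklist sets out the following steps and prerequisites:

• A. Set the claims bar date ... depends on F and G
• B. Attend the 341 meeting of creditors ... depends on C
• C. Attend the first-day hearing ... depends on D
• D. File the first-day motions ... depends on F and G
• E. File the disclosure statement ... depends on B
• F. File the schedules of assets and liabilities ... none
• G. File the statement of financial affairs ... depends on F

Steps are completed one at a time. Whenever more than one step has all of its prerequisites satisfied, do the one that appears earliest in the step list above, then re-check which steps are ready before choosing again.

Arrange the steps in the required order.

F, G, A, D, C, B, E

Only F has no prerequisites, so it is first.
Next only G has its prerequisites met → G.
Ready: A and D. A is listed earlier → A.
D needed F and G, now all done → D.
That leaves C as the only ready step → C.
Next only B has its prerequisites met → B.
E needed B, now all done → E.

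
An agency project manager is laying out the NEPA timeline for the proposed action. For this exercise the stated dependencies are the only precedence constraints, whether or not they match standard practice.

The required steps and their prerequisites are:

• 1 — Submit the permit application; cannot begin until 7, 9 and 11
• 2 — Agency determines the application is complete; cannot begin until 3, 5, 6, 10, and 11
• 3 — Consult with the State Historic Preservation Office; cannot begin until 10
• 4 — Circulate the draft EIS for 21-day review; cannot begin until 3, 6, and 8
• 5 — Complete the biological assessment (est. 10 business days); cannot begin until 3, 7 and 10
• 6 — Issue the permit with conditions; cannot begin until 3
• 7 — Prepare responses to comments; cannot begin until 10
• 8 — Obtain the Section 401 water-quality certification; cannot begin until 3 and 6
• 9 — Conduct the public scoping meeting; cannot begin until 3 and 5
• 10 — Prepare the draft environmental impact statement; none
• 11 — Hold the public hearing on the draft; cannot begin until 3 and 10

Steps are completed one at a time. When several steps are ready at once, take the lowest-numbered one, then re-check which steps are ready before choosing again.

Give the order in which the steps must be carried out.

10, 3, 6, 7, 5, 8, 4, 9, 11, 1, 2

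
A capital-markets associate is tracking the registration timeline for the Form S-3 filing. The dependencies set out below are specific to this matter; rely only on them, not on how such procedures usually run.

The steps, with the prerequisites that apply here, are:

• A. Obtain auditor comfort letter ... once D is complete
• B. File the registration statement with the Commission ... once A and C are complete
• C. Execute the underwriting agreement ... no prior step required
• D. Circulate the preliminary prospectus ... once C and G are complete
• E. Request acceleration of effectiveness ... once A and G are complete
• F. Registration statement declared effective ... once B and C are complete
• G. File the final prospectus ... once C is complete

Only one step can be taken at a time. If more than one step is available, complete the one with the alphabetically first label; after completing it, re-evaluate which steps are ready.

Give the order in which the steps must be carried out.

C → G → D → A → B → E → F

Only C has no prerequisites, so it is first.
That leaves G as the only ready step → G.
D needed C and G, now all done → D.
A needed D, now all done → A.
Now B and E have their prerequisites met. B has the earlier label, so B next.
F now also ready, so the ready set is {E, F}; E has the earlier label → E.
Next only F has its prerequisites met → F.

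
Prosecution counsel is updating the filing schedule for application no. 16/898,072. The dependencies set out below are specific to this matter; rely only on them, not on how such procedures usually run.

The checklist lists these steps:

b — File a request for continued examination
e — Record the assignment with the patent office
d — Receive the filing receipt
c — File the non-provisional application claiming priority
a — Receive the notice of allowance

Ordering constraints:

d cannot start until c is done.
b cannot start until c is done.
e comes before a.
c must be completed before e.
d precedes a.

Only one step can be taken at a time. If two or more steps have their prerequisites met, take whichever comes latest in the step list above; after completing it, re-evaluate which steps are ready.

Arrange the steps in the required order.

c has no prerequisites → c first.
Now d, e and b have their prerequisites met. d is listed later, so d next.
Ready: e and b. e is listed later → e.
a now also ready, so the ready set is {a, b}; a is listed later → a.
Next only b has its prerequisites met → b.

c d e a b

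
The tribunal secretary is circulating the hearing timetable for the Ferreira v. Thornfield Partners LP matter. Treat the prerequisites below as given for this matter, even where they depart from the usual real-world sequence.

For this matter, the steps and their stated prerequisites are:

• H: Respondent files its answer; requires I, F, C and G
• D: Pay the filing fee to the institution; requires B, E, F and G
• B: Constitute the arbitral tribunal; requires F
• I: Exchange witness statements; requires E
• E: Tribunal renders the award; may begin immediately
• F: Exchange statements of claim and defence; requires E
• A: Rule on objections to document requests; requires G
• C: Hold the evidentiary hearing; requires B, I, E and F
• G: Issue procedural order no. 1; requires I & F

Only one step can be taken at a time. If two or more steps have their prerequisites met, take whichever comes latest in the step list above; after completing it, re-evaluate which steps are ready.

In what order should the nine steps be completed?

E F I G A B C D H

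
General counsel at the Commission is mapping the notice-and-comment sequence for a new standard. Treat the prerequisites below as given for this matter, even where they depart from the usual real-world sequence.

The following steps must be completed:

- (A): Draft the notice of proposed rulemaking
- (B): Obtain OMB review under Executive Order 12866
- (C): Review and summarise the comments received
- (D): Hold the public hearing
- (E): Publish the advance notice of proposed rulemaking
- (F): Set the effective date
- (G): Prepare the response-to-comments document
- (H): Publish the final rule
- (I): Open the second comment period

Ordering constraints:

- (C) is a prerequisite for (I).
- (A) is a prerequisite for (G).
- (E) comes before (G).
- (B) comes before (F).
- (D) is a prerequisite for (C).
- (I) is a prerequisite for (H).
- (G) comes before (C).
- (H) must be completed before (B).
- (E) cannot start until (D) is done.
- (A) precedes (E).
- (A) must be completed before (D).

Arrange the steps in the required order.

(A) has no prerequisites → (A) first.
Next only (D) has its prerequisites met → (D).
(E) needed (A) and (D), now all done → (E).
Next only (G) has its prerequisites met → (G).
(C) needed (D) and (G), now all done → (C).
That leaves (I) as the only ready step → (I).
(H) needed (I), now all done → (H).
(B) needed (H), now all done → (B).
Next only (F) has its prerequisites met → (F).

(A) (D) (E) (G) (C) (I) (H) (B) (F)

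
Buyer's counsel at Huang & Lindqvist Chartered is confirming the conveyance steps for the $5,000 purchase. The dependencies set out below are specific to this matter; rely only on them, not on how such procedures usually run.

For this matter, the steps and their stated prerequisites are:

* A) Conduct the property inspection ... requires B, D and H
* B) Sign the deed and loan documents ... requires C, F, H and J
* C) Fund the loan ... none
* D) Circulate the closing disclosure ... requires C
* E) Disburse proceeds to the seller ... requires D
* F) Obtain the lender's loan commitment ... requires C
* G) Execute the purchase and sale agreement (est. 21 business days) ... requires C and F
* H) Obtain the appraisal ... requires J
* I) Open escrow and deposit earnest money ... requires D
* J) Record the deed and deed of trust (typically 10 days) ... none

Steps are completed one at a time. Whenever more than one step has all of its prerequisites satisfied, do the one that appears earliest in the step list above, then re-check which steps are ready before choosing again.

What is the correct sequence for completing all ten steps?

C, D, E, F, G, I, J, H, B, A

C and J have no prerequisites; C is listed earlier, so C is first.
D, F and J are all available; D is listed earlier → D.
E and I now also ready, so the ready set is {E, F, I, J}; E is listed earlier → E.
Ready: F, I and J. F is listed earlier → F.
Ready: G, I and J. G is listed earlier → G.
Now I and J have their prerequisites met. I is listed earlier, so I next.
That leaves J as the only ready step → J.
Next only H has its prerequisites met → H.
B needed C, F, H and J, now all done → B.
A is the only step now ready → A.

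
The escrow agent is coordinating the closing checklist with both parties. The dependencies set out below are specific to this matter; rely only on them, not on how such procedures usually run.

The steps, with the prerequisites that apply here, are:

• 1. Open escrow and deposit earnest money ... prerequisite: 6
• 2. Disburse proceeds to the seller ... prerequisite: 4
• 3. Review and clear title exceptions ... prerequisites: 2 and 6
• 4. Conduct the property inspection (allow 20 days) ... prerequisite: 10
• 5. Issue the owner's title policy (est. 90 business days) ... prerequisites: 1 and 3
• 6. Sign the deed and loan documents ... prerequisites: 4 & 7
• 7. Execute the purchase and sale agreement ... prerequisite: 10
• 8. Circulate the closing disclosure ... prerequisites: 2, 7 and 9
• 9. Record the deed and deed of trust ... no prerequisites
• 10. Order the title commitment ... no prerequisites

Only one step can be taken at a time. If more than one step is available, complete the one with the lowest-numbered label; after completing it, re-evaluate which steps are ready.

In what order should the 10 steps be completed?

9 → 10 → 4 → 2 → 7 → 6 → 1 → 3 → 5 → 8

Nothing is required for 9 and 10. 9 has the earlier label → 9 first.
Next only 10 has its prerequisites met → 10.
4 and 7 are both available; 4 has the earlier label → 4.
2 now also ready, so the ready set is {2, 7}; 2 has the earlier label → 2.
Next only 7 has its prerequisites met → 7.
Ready: 6 and 8. 6 has the earlier label → 6.
1, 3 and 8 are all available; 1 has the earlier label → 1.
Now 3 and 8 have their prerequisites met. 3 has the earlier label, so 3 next.
Ready: 5 and 8. 5 has the earlier label → 5.
8 needed 2, 7 and 9, now all done → 8.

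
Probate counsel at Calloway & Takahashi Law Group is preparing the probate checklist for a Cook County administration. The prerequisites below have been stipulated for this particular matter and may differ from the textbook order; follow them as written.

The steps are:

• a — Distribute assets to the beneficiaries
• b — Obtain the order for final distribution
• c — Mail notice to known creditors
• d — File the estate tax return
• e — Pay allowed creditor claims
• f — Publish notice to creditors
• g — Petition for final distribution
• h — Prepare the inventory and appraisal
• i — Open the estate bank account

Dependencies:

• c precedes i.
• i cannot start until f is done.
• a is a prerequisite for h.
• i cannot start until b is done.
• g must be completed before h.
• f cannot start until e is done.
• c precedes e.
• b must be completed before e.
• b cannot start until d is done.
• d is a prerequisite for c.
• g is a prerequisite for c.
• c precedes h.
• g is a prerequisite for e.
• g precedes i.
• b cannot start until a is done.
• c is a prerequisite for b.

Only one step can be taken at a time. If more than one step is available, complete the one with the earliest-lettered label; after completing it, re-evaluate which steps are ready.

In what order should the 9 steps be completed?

a, d, g, c, b, e, f, h, i

a, d and g have no prerequisites; a has the earlier label, so a is first.
Now d and g have their prerequisites met. d has the earlier label, so d next.
That leaves g as the only ready step → g.
That leaves c as the only ready step → c.
Ready: b and h. b has the earlier label → b.
Now e and h have their prerequisites met. e has the earlier label, so e next.
f now also ready, so the ready set is {f, h}; f has the earlier label → f.
i now also ready, so the ready set is {h, i}; h has the earlier label → h.
i is the only step now ready → i.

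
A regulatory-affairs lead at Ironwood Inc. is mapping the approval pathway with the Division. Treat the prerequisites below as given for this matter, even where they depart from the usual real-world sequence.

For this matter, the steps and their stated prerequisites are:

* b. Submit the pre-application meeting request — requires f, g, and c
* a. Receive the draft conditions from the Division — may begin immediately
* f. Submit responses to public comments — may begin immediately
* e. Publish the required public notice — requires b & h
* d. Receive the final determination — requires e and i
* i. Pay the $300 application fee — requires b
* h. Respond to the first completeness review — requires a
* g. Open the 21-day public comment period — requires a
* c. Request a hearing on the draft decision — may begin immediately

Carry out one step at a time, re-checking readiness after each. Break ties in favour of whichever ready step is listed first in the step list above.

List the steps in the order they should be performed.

a, f and c have no prerequisites; a is listed earlier, so a is first.
Ready: f, h, g and c. f is listed earlier → f.
h, g and c are all available; h is listed earlier → h.
Ready: g and c. g is listed earlier → g.
That leaves c as the only ready step → c.
b needed f, g and c, now all done → b.
e and i are both available; e is listed earlier → e.
That leaves i as the only ready step → i.
d needed e and i, now all done → d.

a, f, h, g, c, b, e, i, d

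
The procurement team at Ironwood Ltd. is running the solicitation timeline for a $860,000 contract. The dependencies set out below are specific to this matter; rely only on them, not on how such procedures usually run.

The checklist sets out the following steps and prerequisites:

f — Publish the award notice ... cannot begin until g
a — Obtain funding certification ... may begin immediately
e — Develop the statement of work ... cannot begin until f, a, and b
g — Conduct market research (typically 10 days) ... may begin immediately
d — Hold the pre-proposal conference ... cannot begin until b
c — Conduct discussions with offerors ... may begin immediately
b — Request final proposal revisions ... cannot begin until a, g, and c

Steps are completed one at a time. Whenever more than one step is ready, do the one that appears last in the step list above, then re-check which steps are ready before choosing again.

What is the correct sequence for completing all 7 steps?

c g a b d f e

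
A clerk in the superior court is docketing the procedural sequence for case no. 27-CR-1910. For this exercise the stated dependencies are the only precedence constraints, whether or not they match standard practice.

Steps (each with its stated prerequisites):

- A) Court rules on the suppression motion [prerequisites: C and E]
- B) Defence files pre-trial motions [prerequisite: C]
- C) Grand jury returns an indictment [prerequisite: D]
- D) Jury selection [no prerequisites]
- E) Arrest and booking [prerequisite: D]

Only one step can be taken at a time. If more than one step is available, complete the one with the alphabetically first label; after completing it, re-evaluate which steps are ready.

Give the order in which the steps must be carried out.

D → C → B → E → A

D is the only step with nothing outstanding, so it goes first.
Ready: C and E. C has the earlier label → C.
B now also ready, so the ready set is {B, E}; B has the earlier label → B.
E needed D, now all done → E.
A needed C and E, now all done → A.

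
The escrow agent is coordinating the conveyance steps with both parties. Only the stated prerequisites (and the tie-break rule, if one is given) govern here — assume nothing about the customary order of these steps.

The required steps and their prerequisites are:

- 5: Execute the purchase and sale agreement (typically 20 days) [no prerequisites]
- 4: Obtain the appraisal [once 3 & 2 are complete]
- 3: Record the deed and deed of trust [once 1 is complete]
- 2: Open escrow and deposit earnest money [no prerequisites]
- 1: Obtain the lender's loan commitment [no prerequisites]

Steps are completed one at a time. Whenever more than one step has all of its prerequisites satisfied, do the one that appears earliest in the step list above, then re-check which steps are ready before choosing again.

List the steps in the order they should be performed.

5, 2 and 1 have no prerequisites; 5 is listed earlier, so 5 is first.
Now 2 and 1 have their prerequisites met. 2 is listed earlier, so 2 next.
1 is the only step now ready → 1.
Next only 3 has its prerequisites met → 3.
That leaves 4 as the only ready step → 4.

5 → 2 → 1 → 3 → 4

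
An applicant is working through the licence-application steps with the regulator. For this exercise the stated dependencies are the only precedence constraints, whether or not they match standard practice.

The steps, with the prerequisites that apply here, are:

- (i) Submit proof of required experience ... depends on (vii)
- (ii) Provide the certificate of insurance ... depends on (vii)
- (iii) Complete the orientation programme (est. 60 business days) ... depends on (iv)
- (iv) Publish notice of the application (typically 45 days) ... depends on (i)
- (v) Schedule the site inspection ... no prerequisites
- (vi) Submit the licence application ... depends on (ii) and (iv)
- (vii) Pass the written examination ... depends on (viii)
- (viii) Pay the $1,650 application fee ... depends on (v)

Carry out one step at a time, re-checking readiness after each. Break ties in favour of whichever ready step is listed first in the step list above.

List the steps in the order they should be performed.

(v), (viii), (vii), (i), (ii), (iv), (iii), (vi)

(v) is the only step with nothing outstanding, so it goes first.
Next only (viii) has its prerequisites met → (viii).
That leaves (vii) as the only ready step → (vii).
Now (i) and (ii) have their prerequisites met. (i) is listed earlier, so (i) next.
(iv) now also ready, so the ready set is {(ii), (iv)}; (ii) is listed earlier → (ii).
Next only (iv) has its prerequisites met → (iv).
Now (iii) and (vi) have their prerequisites met. (iii) is listed earlier, so (iii) next.
(vi) needed (ii) and (iv), now all done → (vi).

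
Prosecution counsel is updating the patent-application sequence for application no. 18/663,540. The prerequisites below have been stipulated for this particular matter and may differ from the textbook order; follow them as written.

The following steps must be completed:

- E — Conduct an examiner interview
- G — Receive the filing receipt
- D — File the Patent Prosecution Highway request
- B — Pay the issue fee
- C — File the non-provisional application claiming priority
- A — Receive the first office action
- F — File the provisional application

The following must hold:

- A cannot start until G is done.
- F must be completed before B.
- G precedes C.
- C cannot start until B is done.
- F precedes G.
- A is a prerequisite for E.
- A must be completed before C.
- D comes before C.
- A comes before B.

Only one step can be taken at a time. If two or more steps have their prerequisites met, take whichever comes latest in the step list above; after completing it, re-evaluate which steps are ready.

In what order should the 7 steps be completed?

F, D, G, A, B, C, E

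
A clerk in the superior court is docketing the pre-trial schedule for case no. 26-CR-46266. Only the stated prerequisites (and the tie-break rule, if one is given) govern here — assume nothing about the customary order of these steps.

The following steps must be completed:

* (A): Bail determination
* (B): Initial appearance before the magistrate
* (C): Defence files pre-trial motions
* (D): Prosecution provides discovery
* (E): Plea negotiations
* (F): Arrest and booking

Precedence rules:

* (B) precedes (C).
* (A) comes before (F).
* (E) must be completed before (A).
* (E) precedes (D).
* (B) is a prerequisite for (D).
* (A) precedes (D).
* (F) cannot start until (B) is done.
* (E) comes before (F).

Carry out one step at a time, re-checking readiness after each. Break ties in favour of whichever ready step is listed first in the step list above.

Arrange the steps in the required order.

(B) and (E) have no prerequisites; (B) is listed earlier, so (B) is first.
(C) and (E) are both available; (C) is listed earlier → (C).
That leaves (E) as the only ready step → (E).
Next only (A) has its prerequisites met → (A).
Now (D) and (F) have their prerequisites met. (D) is listed earlier, so (D) next.
(F) is the only step now ready → (F).

(B), (C), (E), (A), (D), (F)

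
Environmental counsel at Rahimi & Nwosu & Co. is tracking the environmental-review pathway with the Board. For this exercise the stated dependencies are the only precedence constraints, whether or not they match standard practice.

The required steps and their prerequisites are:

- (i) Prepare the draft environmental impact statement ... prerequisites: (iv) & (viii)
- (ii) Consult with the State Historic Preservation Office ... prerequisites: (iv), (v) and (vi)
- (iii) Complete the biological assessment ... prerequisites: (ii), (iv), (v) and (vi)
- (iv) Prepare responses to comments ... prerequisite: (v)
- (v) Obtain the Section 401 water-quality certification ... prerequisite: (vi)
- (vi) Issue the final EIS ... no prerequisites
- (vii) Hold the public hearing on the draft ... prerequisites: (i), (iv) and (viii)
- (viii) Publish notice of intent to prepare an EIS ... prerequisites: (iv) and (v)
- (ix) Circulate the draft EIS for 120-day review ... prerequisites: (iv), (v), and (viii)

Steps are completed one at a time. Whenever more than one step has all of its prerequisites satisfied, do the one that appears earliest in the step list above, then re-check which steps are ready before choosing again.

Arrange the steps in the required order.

(vi) has no prerequisites → (vi) first.
Next only (v) has its prerequisites met → (v).
(iv) needed (v), now all done → (iv).
(ii) and (viii) are both available; (ii) is listed earlier → (ii).
Now (iii) and (viii) have their prerequisites met. (iii) is listed earlier, so (iii) next.
Next only (viii) has its prerequisites met → (viii).
Now (i) and (ix) have their prerequisites met. (i) is listed earlier, so (i) next.
(vii) now also ready, so the ready set is {(vii), (ix)}; (vii) is listed earlier → (vii).
That leaves (ix) as the only ready step → (ix).

(vi) → (v) → (iv) → (ii) → (iii) → (viii) → (i) → (vii) → (ix)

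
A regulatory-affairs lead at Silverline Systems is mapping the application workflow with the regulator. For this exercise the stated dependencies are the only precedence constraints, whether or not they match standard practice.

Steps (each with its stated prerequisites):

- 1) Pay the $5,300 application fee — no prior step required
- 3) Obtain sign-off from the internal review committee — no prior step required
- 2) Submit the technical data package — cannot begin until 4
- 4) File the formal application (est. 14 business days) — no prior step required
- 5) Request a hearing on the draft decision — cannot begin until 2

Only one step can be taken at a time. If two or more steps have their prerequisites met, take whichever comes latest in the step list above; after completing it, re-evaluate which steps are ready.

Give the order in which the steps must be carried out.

4 2 5 3 1

4, 3 and 1 have no prerequisites; 4 is listed later, so 4 is first.
2 now also ready, so the ready set is {2, 3, 1}; 2 is listed later → 2.
5 now also ready, so the ready set is {5, 3, 1}; 5 is listed later → 5.
Ready: 3 and 1. 3 is listed later → 3.
That leaves 1 as the only ready step → 1.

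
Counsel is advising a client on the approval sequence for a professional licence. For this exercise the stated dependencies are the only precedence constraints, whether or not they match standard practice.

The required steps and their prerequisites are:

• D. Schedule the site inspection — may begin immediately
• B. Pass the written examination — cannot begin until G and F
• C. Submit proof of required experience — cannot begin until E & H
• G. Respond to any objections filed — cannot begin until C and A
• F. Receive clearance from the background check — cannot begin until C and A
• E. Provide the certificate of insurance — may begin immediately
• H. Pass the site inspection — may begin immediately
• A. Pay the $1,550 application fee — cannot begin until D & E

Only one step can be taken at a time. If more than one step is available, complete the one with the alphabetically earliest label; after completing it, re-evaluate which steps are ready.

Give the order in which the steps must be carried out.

Nothing is required for D, E and H. D has the earlier label → D first.
E and H are both available; E has the earlier label → E.
A and H are both available; A has the earlier label → A.
That leaves H as the only ready step → H.
That leaves C as the only ready step → C.
F and G are both available; F has the earlier label → F.
G is the only step now ready → G.
That leaves B as the only ready step → B.

D → E → A → H → C → F → G → B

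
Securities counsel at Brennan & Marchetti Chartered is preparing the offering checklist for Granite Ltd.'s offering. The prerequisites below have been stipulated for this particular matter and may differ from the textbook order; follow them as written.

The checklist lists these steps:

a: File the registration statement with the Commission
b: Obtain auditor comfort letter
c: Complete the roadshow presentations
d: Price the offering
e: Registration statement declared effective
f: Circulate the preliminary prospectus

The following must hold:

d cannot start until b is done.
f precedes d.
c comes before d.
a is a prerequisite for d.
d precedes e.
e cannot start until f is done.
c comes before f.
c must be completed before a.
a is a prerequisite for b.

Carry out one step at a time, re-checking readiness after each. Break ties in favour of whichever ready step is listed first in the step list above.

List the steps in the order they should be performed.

c has no prerequisites → c first.
Ready: a and f. a is listed earlier → a.
Ready: b and f. b is listed earlier → b.
f needed c, now all done → f.
d needed a, b, c and f, now all done → d.
e is the only step now ready → e.

c, a, b, f, d, e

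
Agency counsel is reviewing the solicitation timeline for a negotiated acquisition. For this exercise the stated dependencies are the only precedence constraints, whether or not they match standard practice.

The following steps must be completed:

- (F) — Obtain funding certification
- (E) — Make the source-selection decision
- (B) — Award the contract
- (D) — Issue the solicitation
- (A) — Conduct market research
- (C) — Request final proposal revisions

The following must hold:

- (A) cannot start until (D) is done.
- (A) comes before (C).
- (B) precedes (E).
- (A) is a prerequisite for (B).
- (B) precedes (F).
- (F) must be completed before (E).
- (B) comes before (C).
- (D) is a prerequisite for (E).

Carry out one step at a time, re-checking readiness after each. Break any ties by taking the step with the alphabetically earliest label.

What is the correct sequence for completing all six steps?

(D) is the only step with nothing outstanding, so it goes first.
That leaves (A) as the only ready step → (A).
Next only (B) has its prerequisites met → (B).
Ready: (C) and (F). (C) has the earlier label → (C).
(F) needed (B), now all done → (F).
(E) is the only step now ready → (E).

(D) → (A) → (B) → (C) → (F) → (E)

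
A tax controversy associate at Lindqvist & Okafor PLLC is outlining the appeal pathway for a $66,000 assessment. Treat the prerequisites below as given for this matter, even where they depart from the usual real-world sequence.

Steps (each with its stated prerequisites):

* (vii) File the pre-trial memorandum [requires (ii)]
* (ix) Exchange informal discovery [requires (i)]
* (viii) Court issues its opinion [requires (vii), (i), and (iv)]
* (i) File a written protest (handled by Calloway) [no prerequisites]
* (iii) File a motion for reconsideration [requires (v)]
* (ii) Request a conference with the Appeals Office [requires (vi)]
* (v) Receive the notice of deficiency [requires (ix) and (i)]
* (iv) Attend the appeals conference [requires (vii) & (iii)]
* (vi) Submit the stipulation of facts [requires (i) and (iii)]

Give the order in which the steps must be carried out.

(i), (ix), (v), (iii), (vi), (ii), (vii), (iv), (viii)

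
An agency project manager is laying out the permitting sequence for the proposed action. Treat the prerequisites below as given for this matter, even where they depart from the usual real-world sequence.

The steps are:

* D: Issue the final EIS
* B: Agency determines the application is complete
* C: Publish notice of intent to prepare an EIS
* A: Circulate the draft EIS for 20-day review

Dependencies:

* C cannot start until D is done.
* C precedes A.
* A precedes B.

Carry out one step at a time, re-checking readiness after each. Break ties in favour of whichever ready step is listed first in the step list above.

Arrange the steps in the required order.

Only D has no prerequisites, so it is first.
C needed D, now all done → C.
A needed C, now all done → A.
Next only B has its prerequisites met → B.

D, C, A, B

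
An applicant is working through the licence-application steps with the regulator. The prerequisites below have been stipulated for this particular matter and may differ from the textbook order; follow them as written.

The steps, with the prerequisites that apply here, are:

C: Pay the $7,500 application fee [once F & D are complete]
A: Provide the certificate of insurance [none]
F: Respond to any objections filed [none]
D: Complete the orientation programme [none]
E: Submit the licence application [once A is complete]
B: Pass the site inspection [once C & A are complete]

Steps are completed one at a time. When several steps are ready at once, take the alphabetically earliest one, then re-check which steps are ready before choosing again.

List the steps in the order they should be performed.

A, D, E, F, C, B

Nothing is required for A, D and F. A has the earlier label → A first.
D, E and F are all available; D has the earlier label → D.
E and F are both available; E has the earlier label → E.
F is the only step now ready → F.
C is the only step now ready → C.
B needed A and C, now all done → B.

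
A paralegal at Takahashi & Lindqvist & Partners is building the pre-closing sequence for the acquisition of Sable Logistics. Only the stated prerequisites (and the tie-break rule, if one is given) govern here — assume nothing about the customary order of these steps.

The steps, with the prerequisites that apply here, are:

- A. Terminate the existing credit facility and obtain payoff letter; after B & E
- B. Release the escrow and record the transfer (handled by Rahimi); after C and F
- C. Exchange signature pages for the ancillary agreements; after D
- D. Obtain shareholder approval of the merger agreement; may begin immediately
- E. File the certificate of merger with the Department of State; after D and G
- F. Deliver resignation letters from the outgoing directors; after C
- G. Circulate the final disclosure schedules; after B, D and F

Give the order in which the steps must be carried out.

D → C → F → B → G → E → A

D has no prerequisites → D first.
C needed D, now all done → C.
Next only F has its prerequisites met → F.
Next only B has its prerequisites met → B.
Next only G has its prerequisites met → G.
That leaves E as the only ready step → E.
Next only A has its prerequisites met → A.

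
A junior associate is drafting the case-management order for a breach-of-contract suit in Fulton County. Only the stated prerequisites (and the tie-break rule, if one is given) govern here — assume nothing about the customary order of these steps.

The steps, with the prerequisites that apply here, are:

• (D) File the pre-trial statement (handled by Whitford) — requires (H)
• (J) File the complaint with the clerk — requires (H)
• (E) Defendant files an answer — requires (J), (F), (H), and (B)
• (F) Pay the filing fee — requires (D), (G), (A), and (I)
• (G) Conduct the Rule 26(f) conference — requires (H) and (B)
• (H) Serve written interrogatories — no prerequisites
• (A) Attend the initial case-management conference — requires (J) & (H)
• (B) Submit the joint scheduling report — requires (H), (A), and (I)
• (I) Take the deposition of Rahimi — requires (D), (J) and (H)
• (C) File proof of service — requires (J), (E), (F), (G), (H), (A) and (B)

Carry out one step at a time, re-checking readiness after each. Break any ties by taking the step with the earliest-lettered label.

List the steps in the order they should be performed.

(H) is the only step with nothing outstanding, so it goes first.
Ready: (D) and (J). (D) has the earlier label → (D).
(J) is the only step now ready → (J).
Now (A) and (I) have their prerequisites met. (A) has the earlier label, so (A) next.
Next only (I) has its prerequisites met → (I).
(B) needed (A), (H) and (I), now all done → (B).
(G) is the only step now ready → (G).
(F) needed (A), (D), (G) and (I), now all done → (F).
Next only (E) has its prerequisites met → (E).
(C) is the only step now ready → (C).

(H) → (D) → (J) → (A) → (I) → (B) → (G) → (F) → (E) → (C)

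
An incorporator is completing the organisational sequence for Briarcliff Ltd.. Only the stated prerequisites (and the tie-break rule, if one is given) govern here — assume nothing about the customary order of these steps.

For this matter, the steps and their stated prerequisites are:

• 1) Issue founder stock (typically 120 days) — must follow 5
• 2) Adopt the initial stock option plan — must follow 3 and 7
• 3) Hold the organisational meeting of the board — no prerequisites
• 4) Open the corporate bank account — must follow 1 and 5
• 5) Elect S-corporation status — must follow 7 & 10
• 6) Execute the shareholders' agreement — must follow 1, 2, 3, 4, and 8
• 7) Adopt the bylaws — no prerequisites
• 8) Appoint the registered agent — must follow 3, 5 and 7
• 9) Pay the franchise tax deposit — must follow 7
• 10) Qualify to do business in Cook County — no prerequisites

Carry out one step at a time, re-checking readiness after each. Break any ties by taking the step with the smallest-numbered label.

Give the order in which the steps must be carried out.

Nothing is required for 3, 7 and 10. 3 has the earlier label → 3 first.
7 and 10 are both available; 7 has the earlier label → 7.
Ready: 2, 9 and 10. 2 has the earlier label → 2.
Now 9 and 10 have their prerequisites met. 9 has the earlier label, so 9 next.
Next only 10 has its prerequisites met → 10.
That leaves 5 as the only ready step → 5.
Ready: 1 and 8. 1 has the earlier label → 1.
Ready: 4 and 8. 4 has the earlier label → 4.
8 is the only step now ready → 8.
6 is the only step now ready → 6.

3, 7, 2, 9, 10, 5, 1, 4, 8, 6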